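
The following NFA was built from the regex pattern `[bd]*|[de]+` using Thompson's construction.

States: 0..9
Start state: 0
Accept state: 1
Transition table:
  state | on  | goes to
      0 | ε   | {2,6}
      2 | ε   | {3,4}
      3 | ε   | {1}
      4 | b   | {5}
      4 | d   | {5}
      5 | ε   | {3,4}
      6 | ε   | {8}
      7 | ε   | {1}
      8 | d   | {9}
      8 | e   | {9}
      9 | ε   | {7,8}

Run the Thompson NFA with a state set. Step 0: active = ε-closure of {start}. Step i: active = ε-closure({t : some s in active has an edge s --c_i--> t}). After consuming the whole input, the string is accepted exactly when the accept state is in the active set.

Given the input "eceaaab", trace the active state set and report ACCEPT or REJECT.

Answer: REJECT

Steps:
start: ε-closure({0}) = {0,1,2,3,4,6,8}
'e' @ 1: {1,7,8,9}  [accepting]
'c' @ 2: {}  — dead — no transitions
rest 'eaaab' ignored (set empty)
final: {}; accept 1 not in set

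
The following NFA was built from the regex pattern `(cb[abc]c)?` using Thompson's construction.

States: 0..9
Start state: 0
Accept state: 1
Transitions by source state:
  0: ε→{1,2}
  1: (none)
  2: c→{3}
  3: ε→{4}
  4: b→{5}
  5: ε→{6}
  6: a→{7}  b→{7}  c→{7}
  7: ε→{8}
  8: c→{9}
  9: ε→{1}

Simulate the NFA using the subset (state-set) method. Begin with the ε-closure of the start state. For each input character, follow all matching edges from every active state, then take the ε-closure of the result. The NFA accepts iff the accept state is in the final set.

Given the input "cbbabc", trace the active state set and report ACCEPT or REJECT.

start: ε-closure({0}) = {0,1,2}
'c' @ 1: {3,4}
'b' @ 2: {5,6}
'b' @ 3: {7,8}
'a' @ 4: {}  — no active states
rest 'bc' ignored (set empty)
after full input: {}  (accept=1 not in)

Answer: REJECT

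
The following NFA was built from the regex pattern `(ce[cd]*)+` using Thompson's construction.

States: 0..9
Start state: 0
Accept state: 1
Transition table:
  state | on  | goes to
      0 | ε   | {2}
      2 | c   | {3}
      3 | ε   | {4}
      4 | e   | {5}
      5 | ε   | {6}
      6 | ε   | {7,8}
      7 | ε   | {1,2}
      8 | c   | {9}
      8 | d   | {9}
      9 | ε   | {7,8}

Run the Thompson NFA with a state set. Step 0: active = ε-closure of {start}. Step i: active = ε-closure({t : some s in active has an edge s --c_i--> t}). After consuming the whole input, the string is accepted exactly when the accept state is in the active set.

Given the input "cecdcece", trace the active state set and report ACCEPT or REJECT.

Answer: ACCEPT

Derivation:
start: ε-closure({0}) = {0,2}
'c' @ 1: {3,4}
'e' @ 2: {1,2,5,6,7,8}  (accept∈set)
'c' @ 3: {1,2,3,4,7,8,9}  (accept∈set)
'd' @ 4: {1,2,7,8,9}  (accept∈set)
'c' @ 5: {1,2,3,4,7,8,9}  (accept∈set)
'e' @ 6: {1,2,5,6,7,8}  (accept∈set)
'c' @ 7: {1,2,3,4,7,8,9}  (accept∈set)
'e' @ 8: {1,2,5,6,7,8}  (accept∈set)
end set {1,2,5,6,7,8} — state 1 in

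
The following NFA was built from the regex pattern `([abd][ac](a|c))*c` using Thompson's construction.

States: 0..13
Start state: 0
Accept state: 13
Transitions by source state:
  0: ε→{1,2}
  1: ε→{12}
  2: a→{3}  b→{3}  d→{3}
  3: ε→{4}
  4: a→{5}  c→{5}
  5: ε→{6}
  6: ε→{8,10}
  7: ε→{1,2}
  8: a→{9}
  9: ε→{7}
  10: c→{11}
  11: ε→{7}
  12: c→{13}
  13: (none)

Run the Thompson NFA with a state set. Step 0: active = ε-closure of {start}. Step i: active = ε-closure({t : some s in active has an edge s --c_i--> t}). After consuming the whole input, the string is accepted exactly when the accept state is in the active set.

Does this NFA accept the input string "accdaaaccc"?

start: ε-closure({0}) = {0,1,2,12}
'a' @ 1: {3,4}
'c' @ 2: {5,6,8,10}
'c' @ 3: {1,2,7,11,12}
'd' @ 4: {3,4}
'a' @ 5: {5,6,8,10}
'a' @ 6: {1,2,7,9,12}
'a' @ 7: {3,4}
'c' @ 8: {5,6,8,10}
'c' @ 9: {1,2,7,11,12}
'c' @ 10: {13}  (accept∈set)
after full input: {13}  (accept=13 in)

Answer: ACCEPT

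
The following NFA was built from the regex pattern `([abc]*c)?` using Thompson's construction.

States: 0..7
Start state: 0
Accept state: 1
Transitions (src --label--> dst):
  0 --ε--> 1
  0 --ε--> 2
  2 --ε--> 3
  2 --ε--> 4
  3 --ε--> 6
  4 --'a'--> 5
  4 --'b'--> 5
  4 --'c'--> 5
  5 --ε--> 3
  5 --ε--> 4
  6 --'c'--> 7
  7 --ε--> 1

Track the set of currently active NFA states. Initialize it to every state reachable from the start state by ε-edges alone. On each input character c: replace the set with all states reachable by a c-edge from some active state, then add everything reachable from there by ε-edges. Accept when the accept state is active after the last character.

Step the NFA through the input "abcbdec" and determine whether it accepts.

initial (ε-close {0}): {0,1,2,3,4,6}
'a' @ 1: {3,4,5,6}
'b' @ 2: {3,4,5,6}
'c' @ 3: {1,3,4,5,6,7}  (accept∈set)
'b' @ 4: {3,4,5,6}
'd' @ 5: {}  — no active states
rest 'ec' ignored (set empty)
after full input: {}  (accept=1 not in)

Answer: REJECT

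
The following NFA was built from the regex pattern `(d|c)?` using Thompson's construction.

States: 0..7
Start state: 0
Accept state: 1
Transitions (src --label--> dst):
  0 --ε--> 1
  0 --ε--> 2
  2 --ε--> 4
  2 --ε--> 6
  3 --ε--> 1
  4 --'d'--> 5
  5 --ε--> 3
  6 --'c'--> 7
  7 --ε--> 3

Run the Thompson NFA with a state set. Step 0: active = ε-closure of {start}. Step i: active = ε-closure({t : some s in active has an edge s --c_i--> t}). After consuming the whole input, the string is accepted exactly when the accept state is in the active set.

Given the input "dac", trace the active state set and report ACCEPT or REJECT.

Answer: REJECT

Steps:
S₀ = ε-closure({0}) = {0,1,2,4,6}
'd' @ 1: {1,3,5}  [accepting]
'a' @ 2: {}  — no active states
rest 'c' ignored (set empty)
final: {}; accept 1 not in set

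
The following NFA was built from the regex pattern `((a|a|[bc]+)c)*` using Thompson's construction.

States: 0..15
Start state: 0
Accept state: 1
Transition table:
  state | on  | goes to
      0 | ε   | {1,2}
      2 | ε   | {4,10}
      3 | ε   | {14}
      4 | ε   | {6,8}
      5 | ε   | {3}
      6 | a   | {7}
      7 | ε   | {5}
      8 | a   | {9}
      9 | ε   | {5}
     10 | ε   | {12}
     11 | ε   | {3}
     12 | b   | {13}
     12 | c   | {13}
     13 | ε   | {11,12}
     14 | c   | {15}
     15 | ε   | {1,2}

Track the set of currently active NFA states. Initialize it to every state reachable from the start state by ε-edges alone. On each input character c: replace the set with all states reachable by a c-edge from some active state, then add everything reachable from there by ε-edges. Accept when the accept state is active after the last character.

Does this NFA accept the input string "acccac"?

Answer: ACCEPT

Derivation:
initial (ε-close {0}): {0,1,2,4,6,8,10,12}
'a' @ 1: {3,5,7,9,14}
'c' @ 2: {1,2,4,6,8,10,12,15}  (accept∈set)
'c' @ 3: {3,11,12,13,14}
'c' @ 4: {1,2,3,4,6,8,10,11,12,13,14,15}  (accept∈set)
'a' @ 5: {3,5,7,9,14}
'c' @ 6: {1,2,4,6,8,10,12,15}  (accept∈set)
after full input: {1,2,4,6,8,10,12,15}  (accept=1 in)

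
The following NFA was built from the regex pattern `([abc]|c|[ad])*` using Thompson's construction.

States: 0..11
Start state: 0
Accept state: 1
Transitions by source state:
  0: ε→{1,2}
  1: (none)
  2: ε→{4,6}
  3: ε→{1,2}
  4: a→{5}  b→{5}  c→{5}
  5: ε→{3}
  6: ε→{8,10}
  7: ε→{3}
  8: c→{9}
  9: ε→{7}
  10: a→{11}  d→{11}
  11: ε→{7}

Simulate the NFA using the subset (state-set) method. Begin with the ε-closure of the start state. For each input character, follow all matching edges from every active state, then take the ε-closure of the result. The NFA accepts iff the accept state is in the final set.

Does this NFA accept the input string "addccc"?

Answer: ACCEPT

Derivation:
S₀ = ε-closure({0}) = {0,1,2,4,6,8,10}
'a' @ 1: {1,2,3,4,5,6,7,8,10,11}  ✓accept
'd' @ 2: {1,2,3,4,6,7,8,10,11}  ✓accept
'd' @ 3: {1,2,3,4,6,7,8,10,11}  ✓accept
'c' @ 4: {1,2,3,4,5,6,7,8,9,10}  ✓accept
'c' @ 5: {1,2,3,4,5,6,7,8,9,10}  ✓accept
'c' @ 6: {1,2,3,4,5,6,7,8,9,10}  ✓accept
end set {1,2,3,4,5,6,7,8,9,10} — state 1 in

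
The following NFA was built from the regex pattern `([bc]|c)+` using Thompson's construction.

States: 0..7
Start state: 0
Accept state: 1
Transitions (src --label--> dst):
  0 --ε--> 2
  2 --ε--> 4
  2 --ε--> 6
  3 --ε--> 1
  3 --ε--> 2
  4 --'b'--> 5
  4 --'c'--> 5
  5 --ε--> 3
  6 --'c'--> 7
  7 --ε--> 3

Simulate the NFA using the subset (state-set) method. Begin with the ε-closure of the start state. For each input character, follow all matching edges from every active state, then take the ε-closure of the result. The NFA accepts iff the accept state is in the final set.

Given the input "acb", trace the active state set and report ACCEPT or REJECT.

S₀ = ε-closure({0}) = {0,2,4,6}
'a' @ 1: {}  — no active states
rest 'cb' ignored (set empty)
end set {} — state 1 not in

Answer: REJECT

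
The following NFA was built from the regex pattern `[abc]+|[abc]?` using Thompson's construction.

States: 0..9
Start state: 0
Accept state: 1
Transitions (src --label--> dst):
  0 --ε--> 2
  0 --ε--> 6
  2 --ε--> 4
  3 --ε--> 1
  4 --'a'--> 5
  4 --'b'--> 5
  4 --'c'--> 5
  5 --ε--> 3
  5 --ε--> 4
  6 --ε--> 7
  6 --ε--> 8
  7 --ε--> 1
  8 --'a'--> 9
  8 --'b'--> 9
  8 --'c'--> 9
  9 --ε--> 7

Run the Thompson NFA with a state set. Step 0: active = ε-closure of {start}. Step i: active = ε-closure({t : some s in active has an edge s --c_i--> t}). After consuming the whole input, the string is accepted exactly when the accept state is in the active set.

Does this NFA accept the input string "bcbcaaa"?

Answer: ACCEPT

Derivation:
S₀ = ε-closure({0}) = {0,1,2,4,6,7,8}
'b' @ 1: {1,3,4,5,7,9}  [accepting]
'c' @ 2: {1,3,4,5}  [accepting]
'b' @ 3: {1,3,4,5}  [accepting]
'c' @ 4: {1,3,4,5}  [accepting]
'a' @ 5: {1,3,4,5}  [accepting]
'a' @ 6: {1,3,4,5}  [accepting]
'a' @ 7: {1,3,4,5}  [accepting]
end set {1,3,4,5} — state 1 in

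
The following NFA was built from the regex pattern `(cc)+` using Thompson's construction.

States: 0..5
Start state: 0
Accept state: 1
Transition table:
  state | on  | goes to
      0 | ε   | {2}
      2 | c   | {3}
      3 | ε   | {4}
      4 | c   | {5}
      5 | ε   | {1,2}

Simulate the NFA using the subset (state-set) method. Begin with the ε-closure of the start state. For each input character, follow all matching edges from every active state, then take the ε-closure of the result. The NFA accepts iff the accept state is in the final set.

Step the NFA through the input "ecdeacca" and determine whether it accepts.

Answer: REJECT

Steps:
initial (ε-close {0}): {0,2}
'e' @ 1: {}  — dead — no transitions
rest 'cdeacca' ignored (set empty)
end set {} — state 1 not in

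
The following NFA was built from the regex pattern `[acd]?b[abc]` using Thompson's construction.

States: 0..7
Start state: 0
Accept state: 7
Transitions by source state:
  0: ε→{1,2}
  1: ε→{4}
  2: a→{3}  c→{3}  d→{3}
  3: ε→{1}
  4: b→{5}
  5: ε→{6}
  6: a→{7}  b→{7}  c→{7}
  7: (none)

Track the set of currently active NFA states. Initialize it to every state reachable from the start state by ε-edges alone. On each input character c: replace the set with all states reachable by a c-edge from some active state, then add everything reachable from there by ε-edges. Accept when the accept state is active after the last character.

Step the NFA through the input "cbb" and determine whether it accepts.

S₀ = ε-closure({0}) = {0,1,2,4}
'c' @ 1: {1,3,4}
'b' @ 2: {5,6}
'b' @ 3: {7}  [accepting]
after full input: {7}  (accept=7 in)

Answer: ACCEPT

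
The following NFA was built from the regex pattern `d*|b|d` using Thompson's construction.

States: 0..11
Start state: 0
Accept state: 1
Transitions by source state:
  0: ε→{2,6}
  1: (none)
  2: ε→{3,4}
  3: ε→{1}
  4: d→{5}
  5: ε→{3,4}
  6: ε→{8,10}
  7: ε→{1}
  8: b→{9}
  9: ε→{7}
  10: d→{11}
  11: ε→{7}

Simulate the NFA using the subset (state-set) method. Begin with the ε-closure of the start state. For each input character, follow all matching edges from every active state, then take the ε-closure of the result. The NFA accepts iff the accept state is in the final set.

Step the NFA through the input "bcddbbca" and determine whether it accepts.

Answer: REJECT

Trace:
initial (ε-close {0}): {0,1,2,3,4,6,8,10}
'b' @ 1: {1,7,9}  [accepting]
'c' @ 2: {}  — no active states
rest 'ddbbca' ignored (set empty)
end set {} — state 1 not in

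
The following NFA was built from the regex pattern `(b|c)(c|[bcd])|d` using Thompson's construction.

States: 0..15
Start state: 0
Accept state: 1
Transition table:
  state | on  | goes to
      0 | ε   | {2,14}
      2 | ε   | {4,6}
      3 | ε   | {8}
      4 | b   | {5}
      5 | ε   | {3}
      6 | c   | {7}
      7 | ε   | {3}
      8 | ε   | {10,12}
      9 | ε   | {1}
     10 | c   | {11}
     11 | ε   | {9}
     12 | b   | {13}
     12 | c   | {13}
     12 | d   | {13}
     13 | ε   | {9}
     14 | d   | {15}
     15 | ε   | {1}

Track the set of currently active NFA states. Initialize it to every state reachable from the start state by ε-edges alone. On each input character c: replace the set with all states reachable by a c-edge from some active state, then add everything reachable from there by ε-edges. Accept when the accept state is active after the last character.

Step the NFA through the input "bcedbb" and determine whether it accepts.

Answer: REJECT

Steps:
initial (ε-close {0}): {0,2,4,6,14}
'b' @ 1: {3,5,8,10,12}
'c' @ 2: {1,9,11,13}  [accepting]
'e' @ 3: {}  — state set empty
rest 'dbb' ignored (set empty)
after full input: {}  (accept=1 not in)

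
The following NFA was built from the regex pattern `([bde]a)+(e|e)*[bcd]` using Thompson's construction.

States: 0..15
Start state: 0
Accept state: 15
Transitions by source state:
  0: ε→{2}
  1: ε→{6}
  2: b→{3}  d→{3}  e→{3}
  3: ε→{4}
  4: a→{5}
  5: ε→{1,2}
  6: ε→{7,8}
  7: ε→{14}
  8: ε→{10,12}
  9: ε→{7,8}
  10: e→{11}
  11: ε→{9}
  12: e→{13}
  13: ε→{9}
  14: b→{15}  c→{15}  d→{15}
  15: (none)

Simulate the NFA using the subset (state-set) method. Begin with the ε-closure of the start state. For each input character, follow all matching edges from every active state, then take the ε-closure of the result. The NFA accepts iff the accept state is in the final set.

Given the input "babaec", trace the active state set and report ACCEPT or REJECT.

Answer: ACCEPT

Steps:
start: ε-closure({0}) = {0,2}
'b' @ 1: {3,4}
'a' @ 2: {1,2,5,6,7,8,10,12,14}
'b' @ 3: {3,4,15}  [accepting]
'a' @ 4: {1,2,5,6,7,8,10,12,14}
'e' @ 5: {3,4,7,8,9,10,11,12,13,14}
'c' @ 6: {15}  [accepting]
final: {15}; accept 15 in set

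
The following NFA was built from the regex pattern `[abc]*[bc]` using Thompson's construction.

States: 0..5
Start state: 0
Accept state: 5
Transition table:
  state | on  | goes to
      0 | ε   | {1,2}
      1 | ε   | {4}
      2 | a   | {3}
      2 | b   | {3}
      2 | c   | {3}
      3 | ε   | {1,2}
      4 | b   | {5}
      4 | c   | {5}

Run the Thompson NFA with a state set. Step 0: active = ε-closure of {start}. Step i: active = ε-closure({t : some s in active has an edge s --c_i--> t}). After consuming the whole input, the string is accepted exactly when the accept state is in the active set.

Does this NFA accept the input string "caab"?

Answer: ACCEPT

Trace:
initial (ε-close {0}): {0,1,2,4}
'c' @ 1: {1,2,3,4,5}  (accept∈set)
'a' @ 2: {1,2,3,4}
'a' @ 3: {1,2,3,4}
'b' @ 4: {1,2,3,4,5}  (accept∈set)
end set {1,2,3,4,5} — state 5 in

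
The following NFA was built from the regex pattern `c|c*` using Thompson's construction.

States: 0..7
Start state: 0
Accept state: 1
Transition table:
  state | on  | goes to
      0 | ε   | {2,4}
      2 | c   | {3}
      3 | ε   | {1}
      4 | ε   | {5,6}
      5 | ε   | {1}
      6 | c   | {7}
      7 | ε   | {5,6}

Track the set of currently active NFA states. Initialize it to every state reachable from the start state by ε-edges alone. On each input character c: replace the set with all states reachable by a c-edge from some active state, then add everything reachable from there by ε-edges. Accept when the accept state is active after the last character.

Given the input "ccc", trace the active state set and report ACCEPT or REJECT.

Answer: ACCEPT

Derivation:
initial (ε-close {0}): {0,1,2,4,5,6}
'c' @ 1: {1,3,5,6,7}  ✓accept
'c' @ 2: {1,5,6,7}  ✓accept
'c' @ 3: {1,5,6,7}  ✓accept
after full input: {1,5,6,7}  (accept=1 in)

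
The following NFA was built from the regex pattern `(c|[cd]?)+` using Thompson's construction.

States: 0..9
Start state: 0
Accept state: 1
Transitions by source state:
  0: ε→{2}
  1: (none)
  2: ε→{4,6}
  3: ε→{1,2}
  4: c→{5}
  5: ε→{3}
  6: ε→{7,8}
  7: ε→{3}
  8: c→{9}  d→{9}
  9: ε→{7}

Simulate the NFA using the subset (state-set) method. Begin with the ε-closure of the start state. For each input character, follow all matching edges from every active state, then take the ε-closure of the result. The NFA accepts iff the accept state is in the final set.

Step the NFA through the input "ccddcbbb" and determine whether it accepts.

initial (ε-close {0}): {0,1,2,3,4,6,7,8}
'c' @ 1: {1,2,3,4,5,6,7,8,9}  ✓accept
'c' @ 2: {1,2,3,4,5,6,7,8,9}  ✓accept
'd' @ 3: {1,2,3,4,6,7,8,9}  ✓accept
'd' @ 4: {1,2,3,4,6,7,8,9}  ✓accept
'c' @ 5: {1,2,3,4,5,6,7,8,9}  ✓accept
'b' @ 6: {}  — state set empty
rest 'bb' ignored (set empty)
final: {}; accept 1 not in set

Answer: REJECT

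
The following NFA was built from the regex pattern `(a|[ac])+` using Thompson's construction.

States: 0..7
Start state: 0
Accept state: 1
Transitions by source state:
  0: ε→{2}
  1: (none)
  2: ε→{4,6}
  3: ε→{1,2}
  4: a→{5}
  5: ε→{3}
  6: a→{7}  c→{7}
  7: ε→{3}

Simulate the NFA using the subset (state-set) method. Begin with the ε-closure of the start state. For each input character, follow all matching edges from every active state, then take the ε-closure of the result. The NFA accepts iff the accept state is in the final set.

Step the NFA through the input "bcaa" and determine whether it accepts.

S₀ = ε-closure({0}) = {0,2,4,6}
'b' @ 1: {}  — no active states
rest 'caa' ignored (set empty)
end set {} — state 1 not in

Answer: REJECT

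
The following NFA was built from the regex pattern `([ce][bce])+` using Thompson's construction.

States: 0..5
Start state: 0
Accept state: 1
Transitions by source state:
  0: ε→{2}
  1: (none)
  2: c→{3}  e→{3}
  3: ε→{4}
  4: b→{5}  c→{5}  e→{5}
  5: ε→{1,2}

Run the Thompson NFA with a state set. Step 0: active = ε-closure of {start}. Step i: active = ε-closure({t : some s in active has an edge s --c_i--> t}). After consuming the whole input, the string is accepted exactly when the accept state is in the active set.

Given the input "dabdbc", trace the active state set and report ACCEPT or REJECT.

start: ε-closure({0}) = {0,2}
'd' @ 1: {}  — dead — no transitions
rest 'abdbc' ignored (set empty)
end set {} — state 1 not in

Answer: REJECT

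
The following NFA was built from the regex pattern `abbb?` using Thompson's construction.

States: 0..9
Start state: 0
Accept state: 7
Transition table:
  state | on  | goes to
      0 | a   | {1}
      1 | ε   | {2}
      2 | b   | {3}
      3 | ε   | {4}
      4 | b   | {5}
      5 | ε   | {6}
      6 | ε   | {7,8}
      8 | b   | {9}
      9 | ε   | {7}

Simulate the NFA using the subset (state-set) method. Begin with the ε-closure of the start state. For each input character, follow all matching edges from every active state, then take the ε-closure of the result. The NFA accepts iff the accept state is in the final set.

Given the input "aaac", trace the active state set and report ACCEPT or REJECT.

S₀ = ε-closure({0}) = {0}
'a' @ 1: {1,2}
'a' @ 2: {}  — dead — no transitions
rest 'ac' ignored (set empty)
after full input: {}  (accept=7 not in)

Answer: REJECT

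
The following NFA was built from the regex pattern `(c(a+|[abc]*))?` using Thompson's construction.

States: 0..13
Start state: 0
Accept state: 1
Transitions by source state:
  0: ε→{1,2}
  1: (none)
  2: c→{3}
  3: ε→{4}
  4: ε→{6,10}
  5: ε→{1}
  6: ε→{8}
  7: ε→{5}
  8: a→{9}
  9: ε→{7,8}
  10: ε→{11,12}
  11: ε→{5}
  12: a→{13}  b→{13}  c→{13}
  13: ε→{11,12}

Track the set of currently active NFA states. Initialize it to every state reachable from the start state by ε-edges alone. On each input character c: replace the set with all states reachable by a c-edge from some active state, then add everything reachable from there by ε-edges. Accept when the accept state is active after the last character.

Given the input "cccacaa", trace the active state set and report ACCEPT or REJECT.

Answer: ACCEPT

Derivation:
initial (ε-close {0}): {0,1,2}
'c' @ 1: {1,3,4,5,6,8,10,11,12}  ✓accept
'c' @ 2: {1,5,11,12,13}  ✓accept
'c' @ 3: {1,5,11,12,13}  ✓accept
'a' @ 4: {1,5,11,12,13}  ✓accept
'c' @ 5: {1,5,11,12,13}  ✓accept
'a' @ 6: {1,5,11,12,13}  ✓accept
'a' @ 7: {1,5,11,12,13}  ✓accept
end set {1,5,11,12,13} — state 1 in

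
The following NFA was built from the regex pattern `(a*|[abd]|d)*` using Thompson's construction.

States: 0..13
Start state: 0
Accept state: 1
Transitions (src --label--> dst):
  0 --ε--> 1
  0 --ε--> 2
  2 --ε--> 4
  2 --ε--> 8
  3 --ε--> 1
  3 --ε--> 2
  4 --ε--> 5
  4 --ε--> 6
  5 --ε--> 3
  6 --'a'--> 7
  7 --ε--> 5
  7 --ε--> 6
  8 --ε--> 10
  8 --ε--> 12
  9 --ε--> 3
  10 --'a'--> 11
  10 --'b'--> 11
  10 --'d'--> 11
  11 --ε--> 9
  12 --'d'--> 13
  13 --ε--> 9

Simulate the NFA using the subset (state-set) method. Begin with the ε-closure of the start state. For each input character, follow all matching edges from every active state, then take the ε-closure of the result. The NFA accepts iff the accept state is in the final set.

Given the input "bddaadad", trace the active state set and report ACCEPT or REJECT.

start: ε-closure({0}) = {0,1,2,3,4,5,6,8,10,12}
'b' @ 1: {1,2,3,4,5,6,8,9,10,11,12}  (accept∈set)
'd' @ 2: {1,2,3,4,5,6,8,9,10,11,12,13}  (accept∈set)
'd' @ 3: {1,2,3,4,5,6,8,9,10,11,12,13}  (accept∈set)
'a' @ 4: {1,2,3,4,5,6,7,8,9,10,11,12}  (accept∈set)
'a' @ 5: {1,2,3,4,5,6,7,8,9,10,11,12}  (accept∈set)
'd' @ 6: {1,2,3,4,5,6,8,9,10,11,12,13}  (accept∈set)
'a' @ 7: {1,2,3,4,5,6,7,8,9,10,11,12}  (accept∈set)
'd' @ 8: {1,2,3,4,5,6,8,9,10,11,12,13}  (accept∈set)
final: {1,2,3,4,5,6,8,9,10,11,12,13}; accept 1 in set

Answer: ACCEPT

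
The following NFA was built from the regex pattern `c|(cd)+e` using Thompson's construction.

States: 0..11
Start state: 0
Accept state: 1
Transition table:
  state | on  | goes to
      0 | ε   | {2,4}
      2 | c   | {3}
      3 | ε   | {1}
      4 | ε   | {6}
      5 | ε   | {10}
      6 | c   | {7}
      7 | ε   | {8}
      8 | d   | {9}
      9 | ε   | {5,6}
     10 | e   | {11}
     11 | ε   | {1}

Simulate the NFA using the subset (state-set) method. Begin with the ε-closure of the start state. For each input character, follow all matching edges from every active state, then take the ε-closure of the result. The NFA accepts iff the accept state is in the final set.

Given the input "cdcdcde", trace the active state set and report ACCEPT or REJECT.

initial (ε-close {0}): {0,2,4,6}
'c' @ 1: {1,3,7,8}  ✓accept
'd' @ 2: {5,6,9,10}
'c' @ 3: {7,8}
'd' @ 4: {5,6,9,10}
'c' @ 5: {7,8}
'd' @ 6: {5,6,9,10}
'e' @ 7: {1,11}  ✓accept
end set {1,11} — state 1 in

Answer: ACCEPT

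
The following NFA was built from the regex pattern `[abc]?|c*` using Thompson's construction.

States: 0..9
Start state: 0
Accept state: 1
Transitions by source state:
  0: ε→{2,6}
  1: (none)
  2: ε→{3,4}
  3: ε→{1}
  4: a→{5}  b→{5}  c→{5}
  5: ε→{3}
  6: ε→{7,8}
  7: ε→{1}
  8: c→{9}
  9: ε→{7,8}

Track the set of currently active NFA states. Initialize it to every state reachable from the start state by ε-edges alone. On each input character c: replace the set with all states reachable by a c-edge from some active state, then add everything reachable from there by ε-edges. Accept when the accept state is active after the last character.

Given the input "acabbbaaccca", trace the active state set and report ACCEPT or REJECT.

Answer: REJECT

Steps:
start: ε-closure({0}) = {0,1,2,3,4,6,7,8}
'a' @ 1: {1,3,5}  (accept∈set)
'c' @ 2: {}  — state set empty
rest 'abbbaaccca' ignored (set empty)
end set {} — state 1 not in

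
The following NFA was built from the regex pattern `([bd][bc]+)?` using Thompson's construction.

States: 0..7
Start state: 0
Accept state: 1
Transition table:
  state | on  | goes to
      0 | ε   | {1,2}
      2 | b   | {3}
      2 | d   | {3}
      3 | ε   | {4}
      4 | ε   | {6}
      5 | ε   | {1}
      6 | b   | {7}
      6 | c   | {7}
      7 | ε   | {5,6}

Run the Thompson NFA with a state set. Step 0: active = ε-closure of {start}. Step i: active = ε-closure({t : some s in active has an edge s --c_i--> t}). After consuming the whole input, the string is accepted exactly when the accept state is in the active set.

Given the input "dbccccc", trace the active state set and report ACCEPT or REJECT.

initial (ε-close {0}): {0,1,2}
'd' @ 1: {3,4,6}
'b' @ 2: {1,5,6,7}  (accept∈set)
'c' @ 3: {1,5,6,7}  (accept∈set)
'c' @ 4: {1,5,6,7}  (accept∈set)
'c' @ 5: {1,5,6,7}  (accept∈set)
'c' @ 6: {1,5,6,7}  (accept∈set)
'c' @ 7: {1,5,6,7}  (accept∈set)
end set {1,5,6,7} — state 1 in

Answer: ACCEPT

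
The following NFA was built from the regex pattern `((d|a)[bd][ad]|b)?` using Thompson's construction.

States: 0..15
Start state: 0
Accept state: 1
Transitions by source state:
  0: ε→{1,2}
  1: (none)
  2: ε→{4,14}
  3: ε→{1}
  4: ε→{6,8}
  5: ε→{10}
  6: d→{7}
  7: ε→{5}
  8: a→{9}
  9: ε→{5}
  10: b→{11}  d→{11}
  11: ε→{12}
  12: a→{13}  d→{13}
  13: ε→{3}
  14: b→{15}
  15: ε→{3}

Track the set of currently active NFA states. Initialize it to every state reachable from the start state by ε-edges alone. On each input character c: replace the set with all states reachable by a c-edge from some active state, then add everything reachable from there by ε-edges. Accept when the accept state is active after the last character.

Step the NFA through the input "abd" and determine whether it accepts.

Answer: ACCEPT

Steps:
S₀ = ε-closure({0}) = {0,1,2,4,6,8,14}
'a' @ 1: {5,9,10}
'b' @ 2: {11,12}
'd' @ 3: {1,3,13}  [accepting]
after full input: {1,3,13}  (accept=1 in)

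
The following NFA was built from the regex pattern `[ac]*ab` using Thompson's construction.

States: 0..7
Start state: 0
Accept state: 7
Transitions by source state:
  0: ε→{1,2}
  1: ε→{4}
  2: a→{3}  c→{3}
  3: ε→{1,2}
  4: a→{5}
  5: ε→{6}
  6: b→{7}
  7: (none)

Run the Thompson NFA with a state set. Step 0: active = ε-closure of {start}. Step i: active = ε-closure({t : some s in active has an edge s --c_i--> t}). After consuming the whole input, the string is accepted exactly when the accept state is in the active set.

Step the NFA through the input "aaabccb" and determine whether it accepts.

start: ε-closure({0}) = {0,1,2,4}
'a' @ 1: {1,2,3,4,5,6}
'a' @ 2: {1,2,3,4,5,6}
'a' @ 3: {1,2,3,4,5,6}
'b' @ 4: {7}  (accept∈set)
'c' @ 5: {}  — dead — no transitions
rest 'cb' ignored (set empty)
final: {}; accept 7 not in set

Answer: REJECT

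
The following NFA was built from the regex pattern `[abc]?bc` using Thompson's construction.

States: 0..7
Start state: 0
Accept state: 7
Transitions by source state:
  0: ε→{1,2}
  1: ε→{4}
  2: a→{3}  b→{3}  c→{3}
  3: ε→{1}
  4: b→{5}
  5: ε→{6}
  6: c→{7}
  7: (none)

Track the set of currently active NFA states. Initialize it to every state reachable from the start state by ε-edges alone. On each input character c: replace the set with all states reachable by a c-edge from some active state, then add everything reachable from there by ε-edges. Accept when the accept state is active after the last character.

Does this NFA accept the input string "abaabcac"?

Answer: REJECT

Trace:
initial (ε-close {0}): {0,1,2,4}
'a' @ 1: {1,3,4}
'b' @ 2: {5,6}
'a' @ 3: {}  — no active states
rest 'abcac' ignored (set empty)
final: {}; accept 7 not in set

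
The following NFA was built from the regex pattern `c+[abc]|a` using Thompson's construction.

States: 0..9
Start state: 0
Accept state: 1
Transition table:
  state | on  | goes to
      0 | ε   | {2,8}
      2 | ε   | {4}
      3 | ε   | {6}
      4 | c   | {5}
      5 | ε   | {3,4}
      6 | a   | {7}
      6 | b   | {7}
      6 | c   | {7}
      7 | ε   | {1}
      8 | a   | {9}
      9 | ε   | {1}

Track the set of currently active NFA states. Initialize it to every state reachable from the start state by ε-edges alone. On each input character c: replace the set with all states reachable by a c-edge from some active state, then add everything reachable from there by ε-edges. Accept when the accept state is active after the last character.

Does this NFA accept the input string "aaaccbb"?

initial (ε-close {0}): {0,2,4,8}
'a' @ 1: {1,9}  [accepting]
'a' @ 2: {}  — no active states
rest 'accbb' ignored (set empty)
end set {} — state 1 not in

Answer: REJECT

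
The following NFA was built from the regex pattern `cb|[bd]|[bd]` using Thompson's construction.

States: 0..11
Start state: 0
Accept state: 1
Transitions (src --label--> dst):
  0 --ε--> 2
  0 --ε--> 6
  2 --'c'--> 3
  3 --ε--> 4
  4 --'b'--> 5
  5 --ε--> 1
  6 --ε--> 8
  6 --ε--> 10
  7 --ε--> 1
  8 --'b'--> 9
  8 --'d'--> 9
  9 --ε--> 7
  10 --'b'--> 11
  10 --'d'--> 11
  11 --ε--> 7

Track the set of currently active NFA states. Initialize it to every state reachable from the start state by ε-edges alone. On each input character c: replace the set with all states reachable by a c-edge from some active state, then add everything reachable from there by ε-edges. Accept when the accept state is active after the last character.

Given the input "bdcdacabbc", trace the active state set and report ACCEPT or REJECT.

S₀ = ε-closure({0}) = {0,2,6,8,10}
'b' @ 1: {1,7,9,11}  (accept∈set)
'd' @ 2: {}  — state set empty
rest 'cdacabbc' ignored (set empty)
after full input: {}  (accept=1 not in)

Answer: REJECT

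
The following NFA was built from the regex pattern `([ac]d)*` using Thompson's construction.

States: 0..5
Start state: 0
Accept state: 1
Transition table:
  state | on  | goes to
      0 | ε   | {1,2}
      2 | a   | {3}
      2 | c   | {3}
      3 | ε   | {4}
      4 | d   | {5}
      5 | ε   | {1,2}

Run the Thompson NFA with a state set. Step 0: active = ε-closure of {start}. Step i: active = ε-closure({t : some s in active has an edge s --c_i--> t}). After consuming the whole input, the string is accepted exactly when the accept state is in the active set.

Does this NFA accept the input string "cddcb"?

S₀ = ε-closure({0}) = {0,1,2}
'c' @ 1: {3,4}
'd' @ 2: {1,2,5}  [accepting]
'd' @ 3: {}  — state set empty
rest 'cb' ignored (set empty)
final: {}; accept 1 not in set

Answer: REJECT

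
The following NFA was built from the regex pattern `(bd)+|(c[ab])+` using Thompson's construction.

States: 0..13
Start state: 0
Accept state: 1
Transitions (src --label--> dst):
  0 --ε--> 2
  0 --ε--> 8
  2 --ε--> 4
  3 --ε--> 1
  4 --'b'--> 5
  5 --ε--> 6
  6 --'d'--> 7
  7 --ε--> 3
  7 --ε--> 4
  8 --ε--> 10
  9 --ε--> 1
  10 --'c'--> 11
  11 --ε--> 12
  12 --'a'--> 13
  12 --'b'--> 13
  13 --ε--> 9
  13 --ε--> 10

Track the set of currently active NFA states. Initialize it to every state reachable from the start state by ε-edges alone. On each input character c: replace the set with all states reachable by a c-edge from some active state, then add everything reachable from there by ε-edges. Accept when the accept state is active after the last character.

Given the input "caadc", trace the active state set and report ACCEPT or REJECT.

S₀ = ε-closure({0}) = {0,2,4,8,10}
'c' @ 1: {11,12}
'a' @ 2: {1,9,10,13}  (accept∈set)
'a' @ 3: {}  — no active states
rest 'dc' ignored (set empty)
final: {}; accept 1 not in set

Answer: REJECT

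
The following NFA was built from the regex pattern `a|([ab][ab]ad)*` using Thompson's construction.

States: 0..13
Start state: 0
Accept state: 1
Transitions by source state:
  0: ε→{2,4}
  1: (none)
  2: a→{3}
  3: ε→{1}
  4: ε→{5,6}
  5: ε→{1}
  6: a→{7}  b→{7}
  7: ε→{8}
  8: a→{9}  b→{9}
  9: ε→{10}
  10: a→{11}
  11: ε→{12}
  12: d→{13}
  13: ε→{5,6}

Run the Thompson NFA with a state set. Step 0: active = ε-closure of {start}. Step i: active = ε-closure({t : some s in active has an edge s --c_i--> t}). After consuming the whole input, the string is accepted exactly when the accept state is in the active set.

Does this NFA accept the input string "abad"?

Answer: ACCEPT

Trace:
S₀ = ε-closure({0}) = {0,1,2,4,5,6}
'a' @ 1: {1,3,7,8}  ✓accept
'b' @ 2: {9,10}
'a' @ 3: {11,12}
'd' @ 4: {1,5,6,13}  ✓accept
final: {1,5,6,13}; accept 1 in set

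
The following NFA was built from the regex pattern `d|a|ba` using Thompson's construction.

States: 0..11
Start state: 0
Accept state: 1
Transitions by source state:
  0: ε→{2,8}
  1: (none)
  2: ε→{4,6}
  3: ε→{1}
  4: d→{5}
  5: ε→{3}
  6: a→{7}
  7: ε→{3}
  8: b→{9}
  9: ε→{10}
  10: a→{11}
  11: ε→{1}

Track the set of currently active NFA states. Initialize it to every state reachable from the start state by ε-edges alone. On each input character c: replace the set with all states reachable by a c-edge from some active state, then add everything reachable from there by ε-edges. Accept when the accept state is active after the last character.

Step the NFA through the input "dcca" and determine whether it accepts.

Answer: REJECT

Steps:
initial (ε-close {0}): {0,2,4,6,8}
'd' @ 1: {1,3,5}  (accept∈set)
'c' @ 2: {}  — dead — no transitions
rest 'ca' ignored (set empty)
final: {}; accept 1 not in set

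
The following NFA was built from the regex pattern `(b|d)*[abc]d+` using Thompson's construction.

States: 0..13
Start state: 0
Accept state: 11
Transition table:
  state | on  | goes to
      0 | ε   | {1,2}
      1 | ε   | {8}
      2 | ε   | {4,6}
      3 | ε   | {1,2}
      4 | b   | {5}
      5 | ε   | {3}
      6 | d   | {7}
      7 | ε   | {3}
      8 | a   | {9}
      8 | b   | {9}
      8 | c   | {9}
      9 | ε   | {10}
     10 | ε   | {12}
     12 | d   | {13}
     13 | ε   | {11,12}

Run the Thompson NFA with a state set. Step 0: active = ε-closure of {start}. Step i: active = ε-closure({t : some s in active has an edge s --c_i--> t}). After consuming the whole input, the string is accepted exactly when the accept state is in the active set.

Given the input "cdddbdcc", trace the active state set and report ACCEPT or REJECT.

Answer: REJECT

Trace:
start: ε-closure({0}) = {0,1,2,4,6,8}
'c' @ 1: {9,10,12}
'd' @ 2: {11,12,13}  (accept∈set)
'd' @ 3: {11,12,13}  (accept∈set)
'd' @ 4: {11,12,13}  (accept∈set)
'b' @ 5: {}  — state set empty
rest 'dcc' ignored (set empty)
after full input: {}  (accept=11 not in)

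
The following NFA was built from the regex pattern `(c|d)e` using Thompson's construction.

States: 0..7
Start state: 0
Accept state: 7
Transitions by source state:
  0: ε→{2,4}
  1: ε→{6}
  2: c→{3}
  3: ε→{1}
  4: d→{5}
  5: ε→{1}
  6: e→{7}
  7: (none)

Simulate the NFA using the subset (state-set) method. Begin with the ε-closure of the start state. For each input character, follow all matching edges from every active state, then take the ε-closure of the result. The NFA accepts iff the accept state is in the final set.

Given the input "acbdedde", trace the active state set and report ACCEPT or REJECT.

start: ε-closure({0}) = {0,2,4}
'a' @ 1: {}  — state set empty
rest 'cbdedde' ignored (set empty)
after full input: {}  (accept=7 not in)

Answer: REJECT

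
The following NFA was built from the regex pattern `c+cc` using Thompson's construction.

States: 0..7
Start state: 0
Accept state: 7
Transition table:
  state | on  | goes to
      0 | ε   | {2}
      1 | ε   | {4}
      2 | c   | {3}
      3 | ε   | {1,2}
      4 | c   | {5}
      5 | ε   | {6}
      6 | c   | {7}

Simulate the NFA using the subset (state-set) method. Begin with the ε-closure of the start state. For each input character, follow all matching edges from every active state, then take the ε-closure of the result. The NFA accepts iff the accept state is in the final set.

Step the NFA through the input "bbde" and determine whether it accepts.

Answer: REJECT

Steps:
initial (ε-close {0}): {0,2}
'b' @ 1: {}  — dead — no transitions
rest 'bde' ignored (set empty)
end set {} — state 7 not in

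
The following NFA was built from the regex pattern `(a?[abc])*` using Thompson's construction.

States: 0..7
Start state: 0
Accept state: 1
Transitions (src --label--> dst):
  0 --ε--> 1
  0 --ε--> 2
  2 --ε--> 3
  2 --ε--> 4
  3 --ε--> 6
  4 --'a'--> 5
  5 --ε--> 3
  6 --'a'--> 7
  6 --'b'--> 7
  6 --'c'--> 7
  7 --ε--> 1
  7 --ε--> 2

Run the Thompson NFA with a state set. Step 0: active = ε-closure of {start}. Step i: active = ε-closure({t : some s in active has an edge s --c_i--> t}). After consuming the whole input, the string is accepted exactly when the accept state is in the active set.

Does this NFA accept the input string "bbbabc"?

Answer: ACCEPT

Steps:
S₀ = ε-closure({0}) = {0,1,2,3,4,6}
'b' @ 1: {1,2,3,4,6,7}  (accept∈set)
'b' @ 2: {1,2,3,4,6,7}  (accept∈set)
'b' @ 3: {1,2,3,4,6,7}  (accept∈set)
'a' @ 4: {1,2,3,4,5,6,7}  (accept∈set)
'b' @ 5: {1,2,3,4,6,7}  (accept∈set)
'c' @ 6: {1,2,3,4,6,7}  (accept∈set)
after full input: {1,2,3,4,6,7}  (accept=1 in)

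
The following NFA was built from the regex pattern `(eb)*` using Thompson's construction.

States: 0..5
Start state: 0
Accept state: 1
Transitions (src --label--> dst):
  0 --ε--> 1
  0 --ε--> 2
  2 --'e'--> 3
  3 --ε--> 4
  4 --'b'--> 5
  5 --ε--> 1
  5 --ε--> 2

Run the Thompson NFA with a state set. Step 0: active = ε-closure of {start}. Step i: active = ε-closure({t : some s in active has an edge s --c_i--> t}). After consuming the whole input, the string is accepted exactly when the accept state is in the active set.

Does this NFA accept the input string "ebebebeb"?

Answer: ACCEPT

Trace:
start: ε-closure({0}) = {0,1,2}
'e' @ 1: {3,4}
'b' @ 2: {1,2,5}  ✓accept
'e' @ 3: {3,4}
'b' @ 4: {1,2,5}  ✓accept
'e' @ 5: {3,4}
'b' @ 6: {1,2,5}  ✓accept
'e' @ 7: {3,4}
'b' @ 8: {1,2,5}  ✓accept
after full input: {1,2,5}  (accept=1 in)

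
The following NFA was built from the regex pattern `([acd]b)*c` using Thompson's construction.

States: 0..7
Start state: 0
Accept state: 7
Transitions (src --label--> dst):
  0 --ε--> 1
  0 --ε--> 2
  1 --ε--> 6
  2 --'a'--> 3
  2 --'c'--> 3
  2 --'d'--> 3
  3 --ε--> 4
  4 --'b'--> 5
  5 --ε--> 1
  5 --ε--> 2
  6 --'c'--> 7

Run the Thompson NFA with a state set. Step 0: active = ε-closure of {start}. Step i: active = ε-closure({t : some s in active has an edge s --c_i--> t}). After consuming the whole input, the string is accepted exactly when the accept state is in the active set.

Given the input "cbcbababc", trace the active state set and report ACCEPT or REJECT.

Answer: ACCEPT

Derivation:
initial (ε-close {0}): {0,1,2,6}
'c' @ 1: {3,4,7}  ✓accept
'b' @ 2: {1,2,5,6}
'c' @ 3: {3,4,7}  ✓accept
'b' @ 4: {1,2,5,6}
'a' @ 5: {3,4}
'b' @ 6: {1,2,5,6}
'a' @ 7: {3,4}
'b' @ 8: {1,2,5,6}
'c' @ 9: {3,4,7}  ✓accept
after full input: {3,4,7}  (accept=7 in)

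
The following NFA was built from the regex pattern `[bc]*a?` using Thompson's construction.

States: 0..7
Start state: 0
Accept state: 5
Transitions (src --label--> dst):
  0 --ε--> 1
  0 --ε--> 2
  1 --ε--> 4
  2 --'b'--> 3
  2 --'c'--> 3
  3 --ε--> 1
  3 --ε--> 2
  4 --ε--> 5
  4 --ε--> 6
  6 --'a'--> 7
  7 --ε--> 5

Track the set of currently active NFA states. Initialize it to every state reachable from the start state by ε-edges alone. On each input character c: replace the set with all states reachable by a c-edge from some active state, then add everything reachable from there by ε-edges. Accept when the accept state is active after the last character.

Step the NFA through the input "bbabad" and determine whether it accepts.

Answer: REJECT

Derivation:
start: ε-closure({0}) = {0,1,2,4,5,6}
'b' @ 1: {1,2,3,4,5,6}  (accept∈set)
'b' @ 2: {1,2,3,4,5,6}  (accept∈set)
'a' @ 3: {5,7}  (accept∈set)
'b' @ 4: {}  — state set empty
rest 'ad' ignored (set empty)
end set {} — state 5 not in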